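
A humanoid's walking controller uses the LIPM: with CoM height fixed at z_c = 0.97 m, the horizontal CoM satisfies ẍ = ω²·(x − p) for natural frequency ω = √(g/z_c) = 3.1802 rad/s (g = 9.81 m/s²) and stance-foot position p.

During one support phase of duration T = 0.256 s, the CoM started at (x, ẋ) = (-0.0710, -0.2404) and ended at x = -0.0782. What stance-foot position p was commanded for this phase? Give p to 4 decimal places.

p = -0.2463

ωT = 3.1802·0.256 = 0.814131; cosh(ωT) = 1.350119, sinh(ωT) = 0.907095
x(T) = p + (x₀−p)·cosh(ωT) + (ẋ₀/ω)·sinh(ωT) ⇒ p·(1 − cosh) = x(T) − x₀·cosh − (ẋ₀/ω)·sinh
numerator   = -0.0782 − (-0.0710)·1.350119 − (-0.2404/3.1802)·0.907095 = 0.086228
denominator = 1 − 1.350119 = -0.350119
p = 0.086228 / -0.350119 = -0.2463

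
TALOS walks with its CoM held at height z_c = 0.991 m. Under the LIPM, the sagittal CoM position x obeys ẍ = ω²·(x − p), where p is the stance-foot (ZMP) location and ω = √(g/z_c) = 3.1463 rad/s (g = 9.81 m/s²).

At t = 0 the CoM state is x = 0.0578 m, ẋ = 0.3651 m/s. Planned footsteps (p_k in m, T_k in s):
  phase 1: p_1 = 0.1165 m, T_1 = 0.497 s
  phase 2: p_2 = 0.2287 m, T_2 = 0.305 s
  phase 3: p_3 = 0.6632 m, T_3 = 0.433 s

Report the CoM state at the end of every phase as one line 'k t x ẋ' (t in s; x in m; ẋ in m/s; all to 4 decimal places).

phase 1: p=0.1165, T=0.497, ωT=1.563711, cosh=2.492936, sinh=2.283578; start (x,ẋ)=(0.057800, 0.365100) → end (x,ẋ)=(0.235154, 0.488422)
phase 2: p=0.2287, T=0.305, ωT=0.959622, cosh=1.496873, sinh=1.113835; start (x,ẋ)=(0.235154, 0.488422) → end (x,ẋ)=(0.411268, 0.753722)
phase 3: p=0.6632, T=0.433, ωT=1.362348, cosh=2.080705, sinh=1.824647; start (x,ẋ)=(0.411268, 0.753722) → end (x,ẋ)=(0.576113, 0.121962)

1 0.4970 0.2352 0.4884
2 0.8020 0.4113 0.7537
3 1.2350 0.5761 0.1220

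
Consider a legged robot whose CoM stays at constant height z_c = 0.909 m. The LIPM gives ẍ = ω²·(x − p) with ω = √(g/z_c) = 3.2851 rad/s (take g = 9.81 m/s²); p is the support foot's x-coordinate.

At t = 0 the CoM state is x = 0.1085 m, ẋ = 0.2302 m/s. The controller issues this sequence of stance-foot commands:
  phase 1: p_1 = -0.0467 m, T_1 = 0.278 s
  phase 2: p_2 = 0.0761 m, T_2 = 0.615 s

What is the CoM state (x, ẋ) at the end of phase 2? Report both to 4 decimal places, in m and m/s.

phase 1: p=-0.0467, T=0.278, ωT=0.913258, cosh=1.446822, sinh=1.045607; start (x,ẋ)=(0.108500, 0.230200) → end (x,ẋ)=(0.251117, 0.866159)
phase 2: p=0.0761, T=0.615, ωT=2.020336, cosh=3.836736, sinh=3.704126; start (x,ẋ)=(0.251117, 0.866159) → end (x,ẋ)=(1.724233, 5.452899)

x = 1.7242, ẋ = 5.4529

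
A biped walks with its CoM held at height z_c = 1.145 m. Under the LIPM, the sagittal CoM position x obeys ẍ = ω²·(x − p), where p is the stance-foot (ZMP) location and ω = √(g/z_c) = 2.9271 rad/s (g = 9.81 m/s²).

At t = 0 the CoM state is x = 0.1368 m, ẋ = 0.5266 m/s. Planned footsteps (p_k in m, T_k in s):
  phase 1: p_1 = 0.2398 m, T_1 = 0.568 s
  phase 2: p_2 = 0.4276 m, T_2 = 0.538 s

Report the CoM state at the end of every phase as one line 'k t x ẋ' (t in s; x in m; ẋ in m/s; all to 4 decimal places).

phase 1: p=0.2398, T=0.568, ωT=1.662593, cosh=2.731306, sinh=2.541659; start (x,ẋ)=(0.136800, 0.526600) → end (x,ẋ)=(0.415733, 0.672017)
phase 2: p=0.4276, T=0.538, ωT=1.574780, cosh=2.518366, sinh=2.311312; start (x,ẋ)=(0.415733, 0.672017) → end (x,ẋ)=(0.928356, 1.612099)

1 0.5680 0.4157 0.6720
2 1.1060 0.9284 1.6121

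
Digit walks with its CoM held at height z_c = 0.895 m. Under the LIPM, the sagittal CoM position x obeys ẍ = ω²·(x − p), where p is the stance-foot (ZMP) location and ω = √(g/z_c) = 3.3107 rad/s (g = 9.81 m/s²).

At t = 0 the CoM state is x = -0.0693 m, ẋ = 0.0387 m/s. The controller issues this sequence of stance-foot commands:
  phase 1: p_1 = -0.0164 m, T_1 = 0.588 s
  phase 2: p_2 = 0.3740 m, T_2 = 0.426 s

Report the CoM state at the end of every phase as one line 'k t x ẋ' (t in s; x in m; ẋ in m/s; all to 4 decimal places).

phase 1: p=-0.0164, T=0.588, ωT=1.946692, cosh=3.574109, sinh=3.431363; start (x,ẋ)=(-0.069300, 0.038700) → end (x,ẋ)=(-0.165360, -0.462637)
phase 2: p=0.3740, T=0.426, ωT=1.410358, cosh=2.170739, sinh=1.926683; start (x,ẋ)=(-0.165360, -0.462637) → end (x,ẋ)=(-1.066045, -4.444664)

1 0.5880 -0.1654 -0.4626
2 1.0140 -1.0660 -4.4447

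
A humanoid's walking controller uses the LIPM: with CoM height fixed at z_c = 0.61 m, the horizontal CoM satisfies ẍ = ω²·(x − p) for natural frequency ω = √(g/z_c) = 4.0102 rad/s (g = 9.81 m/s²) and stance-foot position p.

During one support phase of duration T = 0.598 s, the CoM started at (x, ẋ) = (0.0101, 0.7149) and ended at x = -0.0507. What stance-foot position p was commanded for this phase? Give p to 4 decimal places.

p = 0.2374

ωT = 4.0102·0.598 = 2.398100; cosh(ωT) = 5.546569, sinh(ωT) = 5.455679
x(T) = p + (x₀−p)·cosh(ωT) + (ẋ₀/ω)·sinh(ωT) ⇒ p·(1 − cosh) = x(T) − x₀·cosh − (ẋ₀/ω)·sinh
numerator   = -0.0507 − (0.0101)·5.546569 − (0.7149/4.0102)·5.455679 = -1.079306
denominator = 1 − 5.546569 = -4.546569
p = -1.079306 / -4.546569 = 0.2374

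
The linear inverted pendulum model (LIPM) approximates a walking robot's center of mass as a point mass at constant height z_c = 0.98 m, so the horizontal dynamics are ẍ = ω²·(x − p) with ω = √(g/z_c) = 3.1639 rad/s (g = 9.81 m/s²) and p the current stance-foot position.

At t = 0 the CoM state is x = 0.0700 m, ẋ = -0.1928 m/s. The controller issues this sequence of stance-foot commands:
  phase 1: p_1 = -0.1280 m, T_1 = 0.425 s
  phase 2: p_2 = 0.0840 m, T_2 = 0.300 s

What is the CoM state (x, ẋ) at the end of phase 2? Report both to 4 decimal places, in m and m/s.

x = 0.4615, ẋ = 1.3714

phase 1: p=-0.1280, T=0.425, ωT=1.344657, cosh=2.048751, sinh=1.788122; start (x,ẋ)=(0.070000, -0.192800) → end (x,ẋ)=(0.168689, 0.725174)
phase 2: p=0.0840, T=0.300, ωT=0.949170, cosh=1.485313, sinh=1.098251; start (x,ẋ)=(0.168689, 0.725174) → end (x,ẋ)=(0.461512, 1.371384)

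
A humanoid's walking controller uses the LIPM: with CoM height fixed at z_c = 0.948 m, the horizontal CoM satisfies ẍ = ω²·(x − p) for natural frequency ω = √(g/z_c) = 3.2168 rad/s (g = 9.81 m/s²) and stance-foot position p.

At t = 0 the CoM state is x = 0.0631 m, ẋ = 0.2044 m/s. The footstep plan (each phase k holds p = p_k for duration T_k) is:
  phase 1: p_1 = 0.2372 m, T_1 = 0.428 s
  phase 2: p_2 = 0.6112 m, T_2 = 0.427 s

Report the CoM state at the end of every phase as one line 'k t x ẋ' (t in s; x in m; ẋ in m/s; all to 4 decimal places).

1 0.4280 -0.0118 -0.6081
2 0.8550 -1.0473 -4.9816

phase 1: p=0.2372, T=0.428, ωT=1.376790, cosh=2.107276, sinh=1.854888; start (x,ẋ)=(0.063100, 0.204400) → end (x,ẋ)=(-0.011814, -0.608094)
phase 2: p=0.6112, T=0.427, ωT=1.373574, cosh=2.101320, sinh=1.848119; start (x,ẋ)=(-0.011814, -0.608094) → end (x,ẋ)=(-1.047315, -4.981639)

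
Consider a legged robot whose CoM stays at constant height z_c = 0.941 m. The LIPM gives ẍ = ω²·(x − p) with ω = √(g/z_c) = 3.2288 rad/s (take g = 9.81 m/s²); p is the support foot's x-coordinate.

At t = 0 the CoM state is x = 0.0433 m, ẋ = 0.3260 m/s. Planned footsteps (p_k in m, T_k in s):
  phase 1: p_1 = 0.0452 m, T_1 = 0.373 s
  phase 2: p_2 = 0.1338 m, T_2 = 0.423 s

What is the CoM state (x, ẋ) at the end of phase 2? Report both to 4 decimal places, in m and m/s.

phase 1: p=0.0452, T=0.373, ωT=1.204342, cosh=1.817227, sinh=1.517338; start (x,ẋ)=(0.043300, 0.326000) → end (x,ẋ)=(0.194947, 0.583108)
phase 2: p=0.1338, T=0.423, ωT=1.365782, cosh=2.086984, sinh=1.831803; start (x,ẋ)=(0.194947, 0.583108) → end (x,ẋ)=(0.592229, 1.578594)

x = 0.5922, ẋ = 1.5786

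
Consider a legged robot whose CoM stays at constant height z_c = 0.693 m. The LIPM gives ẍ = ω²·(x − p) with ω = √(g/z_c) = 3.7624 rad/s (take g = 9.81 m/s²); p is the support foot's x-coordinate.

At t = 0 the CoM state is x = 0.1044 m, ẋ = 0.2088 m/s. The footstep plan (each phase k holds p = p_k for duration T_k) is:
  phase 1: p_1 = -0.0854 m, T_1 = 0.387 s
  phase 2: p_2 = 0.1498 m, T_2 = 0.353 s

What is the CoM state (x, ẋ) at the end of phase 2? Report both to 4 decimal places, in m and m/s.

x = 1.6642, ẋ = 5.9011

phase 1: p=-0.0854, T=0.387, ωT=1.456049, cosh=2.261068, sinh=2.027912; start (x,ẋ)=(0.104400, 0.208800) → end (x,ẋ)=(0.456293, 1.920250)
phase 2: p=0.1498, T=0.353, ωT=1.328127, cosh=2.019471, sinh=1.754498; start (x,ẋ)=(0.456293, 1.920250) → end (x,ẋ)=(1.664212, 5.901084)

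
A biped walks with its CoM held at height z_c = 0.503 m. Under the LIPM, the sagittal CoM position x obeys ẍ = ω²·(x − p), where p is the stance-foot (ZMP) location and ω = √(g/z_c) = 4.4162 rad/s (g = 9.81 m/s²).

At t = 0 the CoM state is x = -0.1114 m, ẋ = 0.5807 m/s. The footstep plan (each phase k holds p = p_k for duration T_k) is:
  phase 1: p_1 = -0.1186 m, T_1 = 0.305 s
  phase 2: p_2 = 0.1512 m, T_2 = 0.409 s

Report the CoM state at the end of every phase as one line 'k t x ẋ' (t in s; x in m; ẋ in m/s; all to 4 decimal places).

1 0.3050 0.1319 1.2491
2 0.7140 0.9286 3.6523

phase 1: p=-0.1186, T=0.305, ωT=1.346941, cosh=2.052839, sinh=1.792805; start (x,ẋ)=(-0.111400, 0.580700) → end (x,ẋ)=(0.131922, 1.249089)
phase 2: p=0.1512, T=0.409, ωT=1.806226, cosh=3.125851, sinh=2.961578; start (x,ẋ)=(0.131922, 1.249089) → end (x,ẋ)=(0.928600, 3.652329)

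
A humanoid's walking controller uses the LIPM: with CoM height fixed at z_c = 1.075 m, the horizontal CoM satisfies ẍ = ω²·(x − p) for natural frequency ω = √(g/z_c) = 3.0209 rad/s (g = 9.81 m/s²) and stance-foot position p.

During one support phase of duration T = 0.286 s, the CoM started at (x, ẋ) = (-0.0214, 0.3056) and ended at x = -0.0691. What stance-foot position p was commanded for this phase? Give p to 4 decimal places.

p = 0.3473

ωT = 3.0209·0.286 = 0.863977; cosh(ωT) = 1.397030, sinh(ωT) = 0.975548
x(T) = p + (x₀−p)·cosh(ωT) + (ẋ₀/ω)·sinh(ωT) ⇒ p·(1 − cosh) = x(T) − x₀·cosh − (ẋ₀/ω)·sinh
numerator   = -0.0691 − (-0.0214)·1.397030 − (0.3056/3.0209)·0.975548 = -0.137892
denominator = 1 − 1.397030 = -0.397030
p = -0.137892 / -0.397030 = 0.3473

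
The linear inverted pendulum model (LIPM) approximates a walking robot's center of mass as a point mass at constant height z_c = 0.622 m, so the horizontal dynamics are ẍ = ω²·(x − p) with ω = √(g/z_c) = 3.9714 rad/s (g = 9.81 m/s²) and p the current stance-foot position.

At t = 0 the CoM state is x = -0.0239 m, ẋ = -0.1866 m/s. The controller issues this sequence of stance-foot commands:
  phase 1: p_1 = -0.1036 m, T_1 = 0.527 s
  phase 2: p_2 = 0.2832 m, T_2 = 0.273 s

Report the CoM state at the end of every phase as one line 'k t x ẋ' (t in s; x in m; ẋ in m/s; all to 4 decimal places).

phase 1: p=-0.1036, T=0.527, ωT=2.092928, cosh=4.115973, sinh=3.992648; start (x,ẋ)=(-0.023900, -0.186600) → end (x,ẋ)=(0.036845, 0.495715)
phase 2: p=0.2832, T=0.273, ωT=1.084192, cosh=1.647613, sinh=1.309438; start (x,ẋ)=(0.036845, 0.495715) → end (x,ẋ)=(0.040747, -0.464376)

1 0.5270 0.0368 0.4957
2 0.8000 0.0407 -0.4644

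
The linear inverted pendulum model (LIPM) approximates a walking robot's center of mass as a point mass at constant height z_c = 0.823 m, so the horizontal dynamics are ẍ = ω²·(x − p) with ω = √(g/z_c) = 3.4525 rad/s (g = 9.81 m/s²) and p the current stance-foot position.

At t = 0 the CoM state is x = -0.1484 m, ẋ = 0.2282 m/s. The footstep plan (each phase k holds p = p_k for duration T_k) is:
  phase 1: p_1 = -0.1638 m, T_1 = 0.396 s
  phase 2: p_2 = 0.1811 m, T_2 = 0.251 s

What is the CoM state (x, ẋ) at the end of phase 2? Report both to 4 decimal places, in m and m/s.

x = 0.0761, ẋ = 0.1567

phase 1: p=-0.1638, T=0.396, ωT=1.367190, cosh=2.089565, sinh=1.834743; start (x,ẋ)=(-0.148400, 0.228200) → end (x,ẋ)=(-0.010350, 0.574389)
phase 2: p=0.1811, T=0.251, ωT=0.866578, cosh=1.399572, sinh=0.979184; start (x,ẋ)=(-0.010350, 0.574389) → end (x,ẋ)=(0.076058, 0.156678)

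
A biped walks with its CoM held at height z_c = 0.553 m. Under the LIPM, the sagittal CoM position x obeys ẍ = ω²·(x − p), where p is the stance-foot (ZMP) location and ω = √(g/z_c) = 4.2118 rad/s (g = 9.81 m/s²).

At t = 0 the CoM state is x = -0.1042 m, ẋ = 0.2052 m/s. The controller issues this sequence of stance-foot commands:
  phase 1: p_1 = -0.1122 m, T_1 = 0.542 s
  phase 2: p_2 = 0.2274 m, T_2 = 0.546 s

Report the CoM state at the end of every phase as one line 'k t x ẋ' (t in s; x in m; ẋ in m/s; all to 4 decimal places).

1 0.5420 0.1638 1.1798
2 1.0880 1.2894 4.6182

phase 1: p=-0.1122, T=0.542, ωT=2.282796, cosh=4.953024, sinh=4.851026; start (x,ẋ)=(-0.104200, 0.205200) → end (x,ẋ)=(0.163767, 1.179813)
phase 2: p=0.2274, T=0.546, ωT=2.299643, cosh=5.035457, sinh=4.935163; start (x,ẋ)=(0.163767, 1.179813) → end (x,ẋ)=(1.289423, 4.618237)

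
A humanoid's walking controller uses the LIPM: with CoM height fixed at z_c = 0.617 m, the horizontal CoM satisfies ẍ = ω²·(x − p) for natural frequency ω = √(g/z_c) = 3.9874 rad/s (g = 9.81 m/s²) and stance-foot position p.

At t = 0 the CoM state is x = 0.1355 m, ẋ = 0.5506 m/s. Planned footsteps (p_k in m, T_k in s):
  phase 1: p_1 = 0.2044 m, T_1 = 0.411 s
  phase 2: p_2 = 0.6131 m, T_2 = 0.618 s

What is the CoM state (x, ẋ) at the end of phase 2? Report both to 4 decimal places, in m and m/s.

phase 1: p=0.2044, T=0.411, ωT=1.638821, cosh=2.671653, sinh=2.477444; start (x,ẋ)=(0.135500, 0.550600) → end (x,ẋ)=(0.362421, 0.790379)
phase 2: p=0.6131, T=0.618, ωT=2.464213, cosh=5.919653, sinh=5.834577; start (x,ẋ)=(0.362421, 0.790379) → end (x,ẋ)=(0.285692, -1.153226)

x = 0.2857, ẋ = -1.1532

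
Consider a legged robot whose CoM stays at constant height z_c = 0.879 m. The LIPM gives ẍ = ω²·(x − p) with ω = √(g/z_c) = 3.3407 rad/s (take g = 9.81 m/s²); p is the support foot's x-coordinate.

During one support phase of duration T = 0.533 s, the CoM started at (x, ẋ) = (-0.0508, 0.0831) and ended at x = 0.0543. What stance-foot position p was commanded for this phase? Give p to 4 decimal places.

ωT = 3.3407·0.533 = 1.780593; cosh(ωT) = 3.050956, sinh(ωT) = 2.882418
x(T) = p + (x₀−p)·cosh(ωT) + (ẋ₀/ω)·sinh(ωT) ⇒ p·(1 − cosh) = x(T) − x₀·cosh − (ẋ₀/ω)·sinh
numerator   = 0.0543 − (-0.0508)·3.050956 − (0.0831/3.3407)·2.882418 = 0.137588
denominator = 1 − 3.050956 = -2.050956
p = 0.137588 / -2.050956 = -0.0671

p = -0.0671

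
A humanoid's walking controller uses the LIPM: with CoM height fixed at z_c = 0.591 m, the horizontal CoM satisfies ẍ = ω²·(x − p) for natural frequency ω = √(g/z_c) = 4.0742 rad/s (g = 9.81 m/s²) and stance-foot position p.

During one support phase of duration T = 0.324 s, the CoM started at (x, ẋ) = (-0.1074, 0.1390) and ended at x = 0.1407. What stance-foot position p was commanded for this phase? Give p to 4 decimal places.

p = -0.2952

ωT = 4.0742·0.324 = 1.320041; cosh(ωT) = 2.005349, sinh(ωT) = 1.738225
x(T) = p + (x₀−p)·cosh(ωT) + (ẋ₀/ω)·sinh(ωT) ⇒ p·(1 − cosh) = x(T) − x₀·cosh − (ẋ₀/ω)·sinh
numerator   = 0.1407 − (-0.1074)·2.005349 − (0.1390/4.0742)·1.738225 = 0.296771
denominator = 1 − 2.005349 = -1.005349
p = 0.296771 / -1.005349 = -0.2952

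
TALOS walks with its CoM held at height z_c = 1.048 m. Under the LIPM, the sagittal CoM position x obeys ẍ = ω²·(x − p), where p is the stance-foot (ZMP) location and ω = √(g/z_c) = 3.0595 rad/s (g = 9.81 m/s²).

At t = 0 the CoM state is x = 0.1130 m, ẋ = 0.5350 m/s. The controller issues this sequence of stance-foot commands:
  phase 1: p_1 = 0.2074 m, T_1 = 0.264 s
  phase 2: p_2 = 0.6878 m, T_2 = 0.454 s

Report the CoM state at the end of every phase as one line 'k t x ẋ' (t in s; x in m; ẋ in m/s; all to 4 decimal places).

phase 1: p=0.2074, T=0.264, ωT=0.807708, cosh=1.344320, sinh=0.898441; start (x,ẋ)=(0.113000, 0.535000) → end (x,ẋ)=(0.237602, 0.459726)
phase 2: p=0.6878, T=0.454, ωT=1.389013, cosh=2.130105, sinh=1.880784; start (x,ẋ)=(0.237602, 0.459726) → end (x,ẋ)=(0.011442, -1.611289)

1 0.2640 0.2376 0.4597
2 0.7180 0.0114 -1.6113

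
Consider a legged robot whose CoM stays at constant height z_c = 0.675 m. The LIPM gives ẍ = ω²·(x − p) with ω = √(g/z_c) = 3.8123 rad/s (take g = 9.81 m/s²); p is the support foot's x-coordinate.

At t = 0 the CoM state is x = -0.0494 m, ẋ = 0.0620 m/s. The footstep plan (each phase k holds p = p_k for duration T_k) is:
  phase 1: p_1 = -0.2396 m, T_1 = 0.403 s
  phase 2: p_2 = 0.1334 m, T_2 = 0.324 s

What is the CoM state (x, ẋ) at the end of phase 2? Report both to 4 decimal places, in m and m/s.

phase 1: p=-0.2396, T=0.403, ωT=1.536357, cosh=2.431396, sinh=2.216232; start (x,ẋ)=(-0.049400, 0.062000) → end (x,ẋ)=(0.258894, 1.757735)
phase 2: p=0.1334, T=0.324, ωT=1.235185, cosh=1.864898, sinh=1.574117; start (x,ẋ)=(0.258894, 1.757735) → end (x,ẋ)=(1.093212, 4.031090)

x = 1.0932, ẋ = 4.0311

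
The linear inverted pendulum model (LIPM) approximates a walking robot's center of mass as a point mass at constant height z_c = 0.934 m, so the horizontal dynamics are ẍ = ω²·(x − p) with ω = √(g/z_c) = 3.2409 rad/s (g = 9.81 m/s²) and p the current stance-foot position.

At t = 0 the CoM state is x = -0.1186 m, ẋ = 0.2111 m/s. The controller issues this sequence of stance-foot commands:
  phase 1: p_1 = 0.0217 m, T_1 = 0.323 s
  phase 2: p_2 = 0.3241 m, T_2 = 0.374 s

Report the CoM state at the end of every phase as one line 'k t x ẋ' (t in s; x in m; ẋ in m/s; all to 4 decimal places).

1 0.3230 -0.1214 -0.2301
2 0.6970 -0.5995 -2.6321

phase 1: p=0.0217, T=0.323, ωT=1.046811, cosh=1.599804, sinh=1.248748; start (x,ẋ)=(-0.118600, 0.211100) → end (x,ẋ)=(-0.121414, -0.230085)
phase 2: p=0.3241, T=0.374, ωT=1.212097, cosh=1.829048, sinh=1.531475; start (x,ẋ)=(-0.121414, -0.230085) → end (x,ẋ)=(-0.599492, -2.632080)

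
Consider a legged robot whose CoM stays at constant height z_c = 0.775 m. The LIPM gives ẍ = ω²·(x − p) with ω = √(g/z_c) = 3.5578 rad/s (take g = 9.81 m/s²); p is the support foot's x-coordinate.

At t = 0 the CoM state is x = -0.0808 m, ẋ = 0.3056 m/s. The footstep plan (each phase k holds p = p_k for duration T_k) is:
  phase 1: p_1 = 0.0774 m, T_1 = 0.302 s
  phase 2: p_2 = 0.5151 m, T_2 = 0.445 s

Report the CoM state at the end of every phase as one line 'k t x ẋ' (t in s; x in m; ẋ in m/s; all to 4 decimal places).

phase 1: p=0.0774, T=0.302, ωT=1.074456, cosh=1.634941, sinh=1.293457; start (x,ẋ)=(-0.080800, 0.305600) → end (x,ẋ)=(-0.070145, -0.228377)
phase 2: p=0.5151, T=0.445, ωT=1.583221, cosh=2.537966, sinh=2.332653; start (x,ẋ)=(-0.070145, -0.228377) → end (x,ẋ)=(-1.119966, -5.436628)

1 0.3020 -0.0701 -0.2284
2 0.7470 -1.1200 -5.4366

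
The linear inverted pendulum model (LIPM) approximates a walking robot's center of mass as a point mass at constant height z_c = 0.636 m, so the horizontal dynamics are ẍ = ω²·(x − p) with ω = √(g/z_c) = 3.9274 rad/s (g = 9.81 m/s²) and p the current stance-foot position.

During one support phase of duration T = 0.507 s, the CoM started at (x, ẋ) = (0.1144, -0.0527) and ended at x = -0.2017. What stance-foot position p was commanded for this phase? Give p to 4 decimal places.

p = 0.2125

ωT = 3.9274·0.507 = 1.991192; cosh(ωT) = 3.730395, sinh(ωT) = 3.593863
x(T) = p + (x₀−p)·cosh(ωT) + (ẋ₀/ω)·sinh(ωT) ⇒ p·(1 − cosh) = x(T) − x₀·cosh − (ẋ₀/ω)·sinh
numerator   = -0.2017 − (0.1144)·3.730395 − (-0.0527/3.9274)·3.593863 = -0.580233
denominator = 1 − 3.730395 = -2.730395
p = -0.580233 / -2.730395 = 0.2125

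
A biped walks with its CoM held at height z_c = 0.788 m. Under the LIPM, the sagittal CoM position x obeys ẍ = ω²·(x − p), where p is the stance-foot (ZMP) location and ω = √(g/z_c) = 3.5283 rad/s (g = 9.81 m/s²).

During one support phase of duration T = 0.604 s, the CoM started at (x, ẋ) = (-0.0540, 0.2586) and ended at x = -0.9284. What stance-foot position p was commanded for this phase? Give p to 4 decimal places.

ωT = 3.5283·0.604 = 2.131093; cosh(ωT) = 4.271389, sinh(ωT) = 4.152682
x(T) = p + (x₀−p)·cosh(ωT) + (ẋ₀/ω)·sinh(ωT) ⇒ p·(1 − cosh) = x(T) − x₀·cosh − (ẋ₀/ω)·sinh
numerator   = -0.9284 − (-0.0540)·4.271389 − (0.2586/3.5283)·4.152682 = -1.002108
denominator = 1 − 4.271389 = -3.271389
p = -1.002108 / -3.271389 = 0.3063

p = 0.3063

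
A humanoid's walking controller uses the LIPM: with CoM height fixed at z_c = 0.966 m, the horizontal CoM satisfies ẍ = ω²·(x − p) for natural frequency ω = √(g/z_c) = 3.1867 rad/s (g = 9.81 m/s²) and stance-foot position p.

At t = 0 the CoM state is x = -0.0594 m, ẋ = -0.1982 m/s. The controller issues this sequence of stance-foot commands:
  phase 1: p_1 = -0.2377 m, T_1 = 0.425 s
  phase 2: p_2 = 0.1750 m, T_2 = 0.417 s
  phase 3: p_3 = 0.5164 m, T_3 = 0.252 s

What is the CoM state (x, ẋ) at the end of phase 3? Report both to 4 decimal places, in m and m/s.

phase 1: p=-0.2377, T=0.425, ωT=1.354348, cosh=2.066174, sinh=1.808058; start (x,ẋ)=(-0.059400, -0.198200) → end (x,ẋ)=(0.018245, 0.617802)
phase 2: p=0.1750, T=0.417, ωT=1.328854, cosh=2.020746, sinh=1.755966; start (x,ẋ)=(0.018245, 0.617802) → end (x,ẋ)=(0.198665, 0.371261)
phase 3: p=0.5164, T=0.252, ωT=0.803048, cosh=1.340148, sinh=0.892187; start (x,ẋ)=(0.198665, 0.371261) → end (x,ẋ)=(0.194531, -0.405818)

x = 0.1945, ẋ = -0.4058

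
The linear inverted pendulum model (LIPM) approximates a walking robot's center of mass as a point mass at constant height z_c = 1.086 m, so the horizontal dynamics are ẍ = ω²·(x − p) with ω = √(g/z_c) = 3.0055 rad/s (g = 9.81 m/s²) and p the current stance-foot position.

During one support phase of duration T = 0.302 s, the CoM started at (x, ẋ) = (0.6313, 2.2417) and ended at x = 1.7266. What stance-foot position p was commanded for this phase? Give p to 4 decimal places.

ωT = 3.0055·0.302 = 0.907661; cosh(ωT) = 1.440993, sinh(ωT) = 1.037526
x(T) = p + (x₀−p)·cosh(ωT) + (ẋ₀/ω)·sinh(ωT) ⇒ p·(1 − cosh) = x(T) − x₀·cosh − (ẋ₀/ω)·sinh
numerator   = 1.7266 − (0.6313)·1.440993 − (2.2417/3.0055)·1.037526 = 0.043046
denominator = 1 − 1.440993 = -0.440993
p = 0.043046 / -0.440993 = -0.0976

p = -0.0976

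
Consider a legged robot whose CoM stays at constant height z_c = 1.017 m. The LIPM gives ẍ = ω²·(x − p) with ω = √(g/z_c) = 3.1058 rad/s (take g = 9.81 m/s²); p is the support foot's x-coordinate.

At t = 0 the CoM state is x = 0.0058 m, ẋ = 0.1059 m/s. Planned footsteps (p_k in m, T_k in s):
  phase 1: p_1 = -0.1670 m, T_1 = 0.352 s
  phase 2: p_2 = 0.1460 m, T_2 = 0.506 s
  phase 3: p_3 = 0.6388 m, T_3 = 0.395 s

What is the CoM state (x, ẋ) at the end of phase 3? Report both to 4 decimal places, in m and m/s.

phase 1: p=-0.1670, T=0.352, ωT=1.093242, cosh=1.659530, sinh=1.324401; start (x,ẋ)=(0.005800, 0.105900) → end (x,ẋ)=(0.164926, 0.886527)
phase 2: p=0.1460, T=0.506, ωT=1.571535, cosh=2.510879, sinh=2.303152; start (x,ẋ)=(0.164926, 0.886527) → end (x,ẋ)=(0.850937, 2.361338)
phase 3: p=0.6388, T=0.395, ωT=1.226791, cosh=1.851750, sinh=1.558518; start (x,ẋ)=(0.850937, 2.361338) → end (x,ẋ)=(2.216565, 5.399446)

x = 2.2166, ẋ = 5.3994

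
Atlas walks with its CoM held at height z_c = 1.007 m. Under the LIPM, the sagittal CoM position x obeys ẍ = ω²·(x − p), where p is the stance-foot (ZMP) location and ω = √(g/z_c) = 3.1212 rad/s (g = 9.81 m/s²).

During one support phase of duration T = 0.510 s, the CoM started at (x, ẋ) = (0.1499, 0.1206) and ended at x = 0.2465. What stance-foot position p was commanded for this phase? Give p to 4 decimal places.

ωT = 3.1212·0.510 = 1.591812; cosh(ωT) = 2.558100, sinh(ωT) = 2.354543
x(T) = p + (x₀−p)·cosh(ωT) + (ẋ₀/ω)·sinh(ωT) ⇒ p·(1 − cosh) = x(T) − x₀·cosh − (ẋ₀/ω)·sinh
numerator   = 0.2465 − (0.1499)·2.558100 − (0.1206/3.1212)·2.354543 = -0.227936
denominator = 1 − 2.558100 = -1.558100
p = -0.227936 / -1.558100 = 0.1463

p = 0.1463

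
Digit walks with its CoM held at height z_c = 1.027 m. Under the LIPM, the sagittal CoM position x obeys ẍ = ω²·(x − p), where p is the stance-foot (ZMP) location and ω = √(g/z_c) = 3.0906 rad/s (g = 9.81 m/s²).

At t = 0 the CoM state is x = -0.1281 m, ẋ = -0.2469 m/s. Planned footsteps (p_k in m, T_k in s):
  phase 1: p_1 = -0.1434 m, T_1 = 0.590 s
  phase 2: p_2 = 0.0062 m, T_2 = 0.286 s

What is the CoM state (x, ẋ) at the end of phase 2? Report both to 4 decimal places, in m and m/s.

x = -0.6866, ẋ = -1.9699

phase 1: p=-0.1434, T=0.590, ωT=1.823454, cosh=3.177340, sinh=3.015873; start (x,ẋ)=(-0.128100, -0.246900) → end (x,ẋ)=(-0.335717, -0.641876)
phase 2: p=0.0062, T=0.286, ωT=0.883912, cosh=1.416756, sinh=1.003593; start (x,ẋ)=(-0.335717, -0.641876) → end (x,ẋ)=(-0.686646, -1.969907)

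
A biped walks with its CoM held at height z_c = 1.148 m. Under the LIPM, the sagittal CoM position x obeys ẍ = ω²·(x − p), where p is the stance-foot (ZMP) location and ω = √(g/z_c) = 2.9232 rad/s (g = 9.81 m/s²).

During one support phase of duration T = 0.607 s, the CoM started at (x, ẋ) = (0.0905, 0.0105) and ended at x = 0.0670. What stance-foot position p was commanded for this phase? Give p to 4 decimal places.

p = 0.1071

ωT = 2.9232·0.607 = 1.774382; cosh(ωT) = 3.033113, sinh(ωT) = 2.863525
x(T) = p + (x₀−p)·cosh(ωT) + (ẋ₀/ω)·sinh(ωT) ⇒ p·(1 − cosh) = x(T) − x₀·cosh − (ẋ₀/ω)·sinh
numerator   = 0.0670 − (0.0905)·3.033113 − (0.0105/2.9232)·2.863525 = -0.217782
denominator = 1 − 3.033113 = -2.033113
p = -0.217782 / -2.033113 = 0.1071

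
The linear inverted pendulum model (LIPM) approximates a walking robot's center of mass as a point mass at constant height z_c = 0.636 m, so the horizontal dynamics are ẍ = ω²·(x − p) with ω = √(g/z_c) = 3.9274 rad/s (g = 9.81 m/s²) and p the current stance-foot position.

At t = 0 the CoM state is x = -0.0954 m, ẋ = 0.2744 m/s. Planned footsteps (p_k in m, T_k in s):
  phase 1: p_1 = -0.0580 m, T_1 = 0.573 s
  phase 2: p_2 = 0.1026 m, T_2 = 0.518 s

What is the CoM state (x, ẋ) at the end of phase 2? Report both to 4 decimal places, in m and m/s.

x = 0.6556, ẋ = 2.2603

phase 1: p=-0.0580, T=0.573, ωT=2.250400, cosh=4.798445, sinh=4.693088; start (x,ẋ)=(-0.095400, 0.274400) → end (x,ẋ)=(0.090435, 0.627350)
phase 2: p=0.1026, T=0.518, ωT=2.034393, cosh=3.889185, sinh=3.758425; start (x,ẋ)=(0.090435, 0.627350) → end (x,ẋ)=(0.655648, 2.260321)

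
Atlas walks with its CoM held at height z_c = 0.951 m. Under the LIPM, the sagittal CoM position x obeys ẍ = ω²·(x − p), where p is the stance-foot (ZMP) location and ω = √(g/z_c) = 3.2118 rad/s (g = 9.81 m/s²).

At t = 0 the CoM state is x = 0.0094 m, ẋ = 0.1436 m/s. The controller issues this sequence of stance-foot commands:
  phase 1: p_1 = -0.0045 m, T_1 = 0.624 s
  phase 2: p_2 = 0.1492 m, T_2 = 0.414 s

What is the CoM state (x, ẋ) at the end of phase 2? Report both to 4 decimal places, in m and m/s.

x = 0.6597, ẋ = 1.7738

phase 1: p=-0.0045, T=0.624, ωT=2.004163, cosh=3.777328, sinh=3.642555; start (x,ẋ)=(0.009400, 0.143600) → end (x,ẋ)=(0.210864, 0.705043)
phase 2: p=0.1492, T=0.414, ωT=1.329685, cosh=2.022207, sinh=1.757646; start (x,ẋ)=(0.210864, 0.705043) → end (x,ẋ)=(0.659729, 1.773848)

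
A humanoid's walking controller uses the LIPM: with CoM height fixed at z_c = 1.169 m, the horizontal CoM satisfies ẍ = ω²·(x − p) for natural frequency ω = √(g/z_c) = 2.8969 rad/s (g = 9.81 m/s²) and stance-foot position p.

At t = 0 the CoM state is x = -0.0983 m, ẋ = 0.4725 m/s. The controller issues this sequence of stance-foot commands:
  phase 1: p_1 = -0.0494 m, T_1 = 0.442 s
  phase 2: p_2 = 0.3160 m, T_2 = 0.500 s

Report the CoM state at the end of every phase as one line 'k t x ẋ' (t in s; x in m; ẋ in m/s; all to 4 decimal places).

1 0.4420 0.1266 0.6806
2 0.9420 0.3631 0.4251

phase 1: p=-0.0494, T=0.442, ωT=1.280430, cosh=1.938052, sinh=1.660134; start (x,ẋ)=(-0.098300, 0.472500) → end (x,ẋ)=(0.126606, 0.680558)
phase 2: p=0.3160, T=0.500, ωT=1.448450, cosh=2.245723, sinh=2.010789; start (x,ẋ)=(0.126606, 0.680558) → end (x,ẋ)=(0.363061, 0.425114)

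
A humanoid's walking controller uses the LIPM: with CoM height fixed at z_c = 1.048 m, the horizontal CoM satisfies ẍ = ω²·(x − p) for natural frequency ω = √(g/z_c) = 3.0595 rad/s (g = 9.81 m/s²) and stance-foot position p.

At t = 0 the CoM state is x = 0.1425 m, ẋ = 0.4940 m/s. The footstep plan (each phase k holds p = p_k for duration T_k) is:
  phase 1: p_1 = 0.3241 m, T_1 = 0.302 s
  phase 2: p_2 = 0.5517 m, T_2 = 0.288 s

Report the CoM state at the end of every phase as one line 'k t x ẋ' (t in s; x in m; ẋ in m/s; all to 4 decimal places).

phase 1: p=0.3241, T=0.302, ωT=0.923969, cosh=1.458105, sinh=1.061165; start (x,ẋ)=(0.142500, 0.494000) → end (x,ẋ)=(0.230648, 0.130715)
phase 2: p=0.5517, T=0.288, ωT=0.881136, cosh=1.413976, sinh=0.999664; start (x,ẋ)=(0.230648, 0.130715) → end (x,ẋ)=(0.140451, -0.797099)

1 0.3020 0.2306 0.1307
2 0.5900 0.1405 -0.7971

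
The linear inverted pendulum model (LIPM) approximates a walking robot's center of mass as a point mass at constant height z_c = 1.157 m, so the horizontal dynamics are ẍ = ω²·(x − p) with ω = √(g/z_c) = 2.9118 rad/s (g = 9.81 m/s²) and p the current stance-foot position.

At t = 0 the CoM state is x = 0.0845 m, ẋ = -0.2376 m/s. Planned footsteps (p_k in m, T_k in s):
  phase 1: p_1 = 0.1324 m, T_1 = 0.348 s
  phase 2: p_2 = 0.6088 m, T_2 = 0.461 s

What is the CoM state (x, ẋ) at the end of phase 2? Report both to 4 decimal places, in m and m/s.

x = -1.0464, ẋ = -4.4666

phase 1: p=0.1324, T=0.348, ωT=1.013306, cosh=1.558855, sinh=1.195839; start (x,ẋ)=(0.084500, -0.237600) → end (x,ẋ)=(-0.039848, -0.537174)
phase 2: p=0.6088, T=0.461, ωT=1.342340, cosh=2.044612, sinh=1.783378; start (x,ẋ)=(-0.039848, -0.537174) → end (x,ẋ)=(-1.046435, -4.466640)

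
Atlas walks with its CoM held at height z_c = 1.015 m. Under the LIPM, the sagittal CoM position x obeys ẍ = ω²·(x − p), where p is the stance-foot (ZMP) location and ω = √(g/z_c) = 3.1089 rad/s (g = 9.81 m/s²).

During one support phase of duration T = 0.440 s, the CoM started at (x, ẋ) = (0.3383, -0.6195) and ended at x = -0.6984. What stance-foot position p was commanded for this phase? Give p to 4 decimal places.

p = 0.9532

ωT = 3.1089·0.440 = 1.367916; cosh(ωT) = 2.090898, sinh(ωT) = 1.836260
x(T) = p + (x₀−p)·cosh(ωT) + (ẋ₀/ω)·sinh(ωT) ⇒ p·(1 − cosh) = x(T) − x₀·cosh − (ẋ₀/ω)·sinh
numerator   = -0.6984 − (0.3383)·2.090898 − (-0.6195/3.1089)·1.836260 = -1.039845
denominator = 1 − 2.090898 = -1.090898
p = -1.039845 / -1.090898 = 0.9532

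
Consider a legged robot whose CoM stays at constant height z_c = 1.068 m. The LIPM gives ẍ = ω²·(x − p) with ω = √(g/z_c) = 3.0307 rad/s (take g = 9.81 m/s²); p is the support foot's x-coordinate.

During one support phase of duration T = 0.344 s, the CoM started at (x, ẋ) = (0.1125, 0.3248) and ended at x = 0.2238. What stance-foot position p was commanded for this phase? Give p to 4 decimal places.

ωT = 3.0307·0.344 = 1.042561; cosh(ωT) = 1.594511, sinh(ωT) = 1.241960
x(T) = p + (x₀−p)·cosh(ωT) + (ẋ₀/ω)·sinh(ωT) ⇒ p·(1 − cosh) = x(T) − x₀·cosh − (ẋ₀/ω)·sinh
numerator   = 0.2238 − (0.1125)·1.594511 − (0.3248/3.0307)·1.241960 = -0.088683
denominator = 1 − 1.594511 = -0.594511
p = -0.088683 / -0.594511 = 0.1492

p = 0.1492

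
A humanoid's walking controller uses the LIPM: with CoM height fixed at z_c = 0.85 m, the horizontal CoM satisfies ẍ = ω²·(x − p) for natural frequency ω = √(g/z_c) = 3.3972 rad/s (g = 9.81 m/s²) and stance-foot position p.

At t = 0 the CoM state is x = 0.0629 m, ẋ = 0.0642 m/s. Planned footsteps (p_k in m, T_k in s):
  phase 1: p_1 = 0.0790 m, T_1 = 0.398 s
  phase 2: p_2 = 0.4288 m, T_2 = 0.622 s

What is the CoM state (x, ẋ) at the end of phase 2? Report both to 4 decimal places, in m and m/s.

x = -0.9952, ẋ = -4.6902

phase 1: p=0.0790, T=0.398, ωT=1.352086, cosh=2.062090, sinh=1.803389; start (x,ẋ)=(0.062900, 0.064200) → end (x,ẋ)=(0.079881, 0.033750)
phase 2: p=0.4288, T=0.622, ωT=2.113058, cosh=4.197187, sinh=4.076319; start (x,ẋ)=(0.079881, 0.033750) → end (x,ẋ)=(-0.995183, -4.690205)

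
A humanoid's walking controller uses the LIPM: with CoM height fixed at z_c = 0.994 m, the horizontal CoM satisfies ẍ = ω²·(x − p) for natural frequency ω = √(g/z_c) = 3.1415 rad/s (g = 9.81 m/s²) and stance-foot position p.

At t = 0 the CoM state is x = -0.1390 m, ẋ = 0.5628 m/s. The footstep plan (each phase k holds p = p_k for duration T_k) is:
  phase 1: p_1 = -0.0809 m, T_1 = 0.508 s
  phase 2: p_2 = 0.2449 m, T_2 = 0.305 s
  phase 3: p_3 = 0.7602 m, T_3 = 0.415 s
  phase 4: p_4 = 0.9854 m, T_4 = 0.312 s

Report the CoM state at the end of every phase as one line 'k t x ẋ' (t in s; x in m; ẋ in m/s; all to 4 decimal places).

phase 1: p=-0.0809, T=0.508, ωT=1.595882, cosh=2.567704, sinh=2.364974; start (x,ẋ)=(-0.139000, 0.562800) → end (x,ẋ)=(0.193602, 1.013446)
phase 2: p=0.2449, T=0.305, ωT=0.958157, cosh=1.495244, sinh=1.111645; start (x,ẋ)=(0.193602, 1.013446) → end (x,ẋ)=(0.526812, 1.336203)
phase 3: p=0.7602, T=0.415, ωT=1.303723, cosh=1.977250, sinh=1.705731; start (x,ẋ)=(0.526812, 1.336203) → end (x,ẋ)=(1.024249, 1.391389)
phase 4: p=0.9854, T=0.312, ωT=0.980148, cosh=1.520053, sinh=1.144798; start (x,ẋ)=(1.024249, 1.391389) → end (x,ẋ)=(1.551490, 2.254700)

1 0.5080 0.1936 1.0134
2 0.8130 0.5268 1.3362
3 1.2280 1.0242 1.3914
4 1.5400 1.5515 2.2547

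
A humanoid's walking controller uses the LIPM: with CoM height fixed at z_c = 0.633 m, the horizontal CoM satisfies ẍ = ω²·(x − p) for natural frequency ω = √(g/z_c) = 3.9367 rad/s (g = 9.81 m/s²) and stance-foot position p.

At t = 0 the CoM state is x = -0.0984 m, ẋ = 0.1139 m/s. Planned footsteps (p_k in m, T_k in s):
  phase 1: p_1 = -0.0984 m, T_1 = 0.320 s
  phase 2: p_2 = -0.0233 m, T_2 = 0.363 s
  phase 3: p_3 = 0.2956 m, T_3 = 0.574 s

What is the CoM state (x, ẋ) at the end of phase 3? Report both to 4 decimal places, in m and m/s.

x = -0.7122, ẋ = -3.8282

phase 1: p=-0.0984, T=0.320, ωT=1.259744, cosh=1.904123, sinh=1.620396; start (x,ẋ)=(-0.098400, 0.113900) → end (x,ẋ)=(-0.051517, 0.216880)
phase 2: p=-0.0233, T=0.363, ωT=1.429022, cosh=2.207079, sinh=1.967536; start (x,ẋ)=(-0.051517, 0.216880) → end (x,ẋ)=(0.022817, 0.260111)
phase 3: p=0.2956, T=0.574, ωT=2.259666, cosh=4.842136, sinh=4.737751; start (x,ẋ)=(0.022817, 0.260111) → end (x,ẋ)=(-0.712213, -3.828211)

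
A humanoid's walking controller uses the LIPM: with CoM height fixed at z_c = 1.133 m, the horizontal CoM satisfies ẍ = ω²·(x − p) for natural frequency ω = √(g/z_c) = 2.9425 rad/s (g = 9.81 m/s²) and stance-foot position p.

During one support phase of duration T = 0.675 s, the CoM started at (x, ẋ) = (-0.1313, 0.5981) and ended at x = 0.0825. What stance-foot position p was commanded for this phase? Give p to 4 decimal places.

ωT = 2.9425·0.675 = 1.986187; cosh(ωT) = 3.712457, sinh(ωT) = 3.575239
x(T) = p + (x₀−p)·cosh(ωT) + (ẋ₀/ω)·sinh(ωT) ⇒ p·(1 − cosh) = x(T) − x₀·cosh − (ẋ₀/ω)·sinh
numerator   = 0.0825 − (-0.1313)·3.712457 − (0.5981/2.9425)·3.575239 = -0.156767
denominator = 1 − 3.712457 = -2.712457
p = -0.156767 / -2.712457 = 0.0578

p = 0.0578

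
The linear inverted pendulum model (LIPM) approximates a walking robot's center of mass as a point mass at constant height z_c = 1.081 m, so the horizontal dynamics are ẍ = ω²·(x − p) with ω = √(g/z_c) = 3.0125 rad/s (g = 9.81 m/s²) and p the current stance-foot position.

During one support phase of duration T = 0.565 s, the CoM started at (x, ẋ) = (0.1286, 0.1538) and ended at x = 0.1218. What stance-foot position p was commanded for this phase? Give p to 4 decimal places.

ωT = 3.0125·0.565 = 1.702063; cosh(ωT) = 2.833778, sinh(ωT) = 2.651471
x(T) = p + (x₀−p)·cosh(ωT) + (ẋ₀/ω)·sinh(ωT) ⇒ p·(1 − cosh) = x(T) − x₀·cosh − (ẋ₀/ω)·sinh
numerator   = 0.1218 − (0.1286)·2.833778 − (0.1538/3.0125)·2.651471 = -0.377992
denominator = 1 − 2.833778 = -1.833778
p = -0.377992 / -1.833778 = 0.2061

p = 0.2061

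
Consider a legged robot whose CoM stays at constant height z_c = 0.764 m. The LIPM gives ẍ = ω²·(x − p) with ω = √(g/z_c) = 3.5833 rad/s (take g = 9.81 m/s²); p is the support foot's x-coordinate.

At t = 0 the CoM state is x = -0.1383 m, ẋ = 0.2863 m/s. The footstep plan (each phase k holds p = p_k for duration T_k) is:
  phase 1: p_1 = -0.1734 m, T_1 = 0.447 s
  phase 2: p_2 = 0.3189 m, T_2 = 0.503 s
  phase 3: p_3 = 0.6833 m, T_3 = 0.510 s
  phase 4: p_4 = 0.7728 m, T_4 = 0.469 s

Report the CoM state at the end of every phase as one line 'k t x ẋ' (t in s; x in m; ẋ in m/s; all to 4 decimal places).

phase 1: p=-0.1734, T=0.447, ωT=1.601735, cosh=2.581590, sinh=2.380044; start (x,ẋ)=(-0.138300, 0.286300) → end (x,ẋ)=(0.107376, 1.038456)
phase 2: p=0.3189, T=0.503, ωT=1.802400, cosh=3.114543, sinh=2.949640; start (x,ẋ)=(0.107376, 1.038456) → end (x,ẋ)=(0.514917, 0.998621)
phase 3: p=0.6833, T=0.510, ωT=1.827483, cosh=3.189517, sinh=3.028699; start (x,ẋ)=(0.514917, 0.998621) → end (x,ẋ)=(0.990300, 1.357702)
phase 4: p=0.7728, T=0.469, ωT=1.680568, cosh=2.777436, sinh=2.591167; start (x,ẋ)=(0.990300, 1.357702) → end (x,ẋ)=(2.358679, 5.790406)

1 0.4470 0.1074 1.0385
2 0.9500 0.5149 0.9986
3 1.4600 0.9903 1.3577
4 1.9290 2.3587 5.7904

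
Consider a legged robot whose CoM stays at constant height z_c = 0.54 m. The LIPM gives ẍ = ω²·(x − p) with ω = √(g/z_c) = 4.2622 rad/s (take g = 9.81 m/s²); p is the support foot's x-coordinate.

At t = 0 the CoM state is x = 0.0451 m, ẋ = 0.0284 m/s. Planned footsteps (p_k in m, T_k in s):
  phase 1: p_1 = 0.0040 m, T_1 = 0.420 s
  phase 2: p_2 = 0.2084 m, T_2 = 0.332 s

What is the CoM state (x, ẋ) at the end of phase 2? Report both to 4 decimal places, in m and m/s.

x = 0.3525, ẋ = 0.8197

phase 1: p=0.0040, T=0.420, ωT=1.790124, cosh=3.078567, sinh=2.911628; start (x,ẋ)=(0.045100, 0.028400) → end (x,ẋ)=(0.149930, 0.597480)
phase 2: p=0.2084, T=0.332, ωT=1.415050, cosh=2.179804, sinh=1.936890; start (x,ẋ)=(0.149930, 0.597480) → end (x,ẋ)=(0.352462, 0.819694)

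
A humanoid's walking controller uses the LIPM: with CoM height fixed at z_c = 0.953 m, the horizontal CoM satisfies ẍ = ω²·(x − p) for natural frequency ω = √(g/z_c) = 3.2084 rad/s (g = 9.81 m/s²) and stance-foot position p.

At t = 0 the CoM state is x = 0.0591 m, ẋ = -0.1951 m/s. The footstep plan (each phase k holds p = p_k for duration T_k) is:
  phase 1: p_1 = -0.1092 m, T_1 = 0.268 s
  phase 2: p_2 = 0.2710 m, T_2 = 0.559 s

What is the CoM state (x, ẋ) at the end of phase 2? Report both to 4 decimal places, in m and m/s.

phase 1: p=-0.1092, T=0.268, ωT=0.859851, cosh=1.393017, sinh=0.969792; start (x,ẋ)=(0.059100, -0.195100) → end (x,ẋ)=(0.066273, 0.251885)
phase 2: p=0.2710, T=0.559, ωT=1.793496, cosh=3.088402, sinh=2.922024; start (x,ẋ)=(0.066273, 0.251885) → end (x,ẋ)=(-0.131879, -1.141403)

x = -0.1319, ẋ = -1.1414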